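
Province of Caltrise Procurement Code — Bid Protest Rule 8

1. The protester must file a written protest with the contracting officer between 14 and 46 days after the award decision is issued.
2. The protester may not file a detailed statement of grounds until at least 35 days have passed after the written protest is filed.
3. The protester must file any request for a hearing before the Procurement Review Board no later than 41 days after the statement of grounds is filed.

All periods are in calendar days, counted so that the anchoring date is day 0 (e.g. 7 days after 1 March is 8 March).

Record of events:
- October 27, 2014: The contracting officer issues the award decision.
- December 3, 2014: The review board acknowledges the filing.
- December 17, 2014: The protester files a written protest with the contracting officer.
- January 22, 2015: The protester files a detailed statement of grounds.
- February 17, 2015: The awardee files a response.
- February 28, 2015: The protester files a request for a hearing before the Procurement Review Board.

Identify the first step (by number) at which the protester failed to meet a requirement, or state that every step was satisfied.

(1) the permitted window runs from October 27, 2014 + 14 = November 10, 2014 to October 27, 2014 + 46 = December 12, 2014; done December 17, 2014 — 5 days after the window closed.

Step 1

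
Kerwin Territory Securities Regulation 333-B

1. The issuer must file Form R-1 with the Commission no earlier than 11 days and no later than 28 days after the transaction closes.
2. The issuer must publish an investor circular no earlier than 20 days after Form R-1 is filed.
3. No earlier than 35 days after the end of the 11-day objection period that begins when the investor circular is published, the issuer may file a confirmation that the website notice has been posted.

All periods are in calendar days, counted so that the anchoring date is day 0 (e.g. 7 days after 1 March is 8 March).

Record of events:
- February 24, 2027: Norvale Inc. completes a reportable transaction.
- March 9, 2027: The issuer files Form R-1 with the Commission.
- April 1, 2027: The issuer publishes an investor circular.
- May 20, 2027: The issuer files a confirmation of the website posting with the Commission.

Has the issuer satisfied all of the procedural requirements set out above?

Yes

Step 1: the window is 11–28 days after February 24, 2027 (when the transaction closes), so March 7, 2027 through March 24, 2027; done March 9, 2027, which is between those dates.
Step 2: the earliest permitted date is 20 days after March 9, 2027 (when Form R-1 is filed), i.e. March 29, 2027; done April 1, 2027 — permitted.
Step 3: the earliest permitted date is 35 days after April 12, 2027 (end of the 11-day objection period, which began when the investor circular is published on April 1, 2027), i.e. May 17, 2027; May 20, 2027 is on or after that date.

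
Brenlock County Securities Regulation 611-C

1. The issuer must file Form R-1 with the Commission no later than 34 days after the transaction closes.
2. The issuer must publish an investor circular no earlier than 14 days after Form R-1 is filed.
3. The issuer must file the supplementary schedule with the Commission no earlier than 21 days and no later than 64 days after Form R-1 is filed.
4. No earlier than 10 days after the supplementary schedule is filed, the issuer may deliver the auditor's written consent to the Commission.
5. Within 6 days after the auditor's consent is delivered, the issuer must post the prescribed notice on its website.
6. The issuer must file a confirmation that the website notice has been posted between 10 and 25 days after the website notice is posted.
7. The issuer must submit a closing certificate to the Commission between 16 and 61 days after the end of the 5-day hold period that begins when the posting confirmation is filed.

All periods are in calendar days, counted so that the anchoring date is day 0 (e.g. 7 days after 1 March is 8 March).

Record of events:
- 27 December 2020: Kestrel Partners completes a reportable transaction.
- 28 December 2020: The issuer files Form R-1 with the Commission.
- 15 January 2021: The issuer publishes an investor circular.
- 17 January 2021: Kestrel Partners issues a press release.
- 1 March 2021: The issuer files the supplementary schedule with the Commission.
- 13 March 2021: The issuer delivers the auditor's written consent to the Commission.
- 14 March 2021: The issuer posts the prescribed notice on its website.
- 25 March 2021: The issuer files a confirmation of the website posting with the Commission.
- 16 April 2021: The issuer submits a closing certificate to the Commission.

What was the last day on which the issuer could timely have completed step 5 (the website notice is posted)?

19 March 2021

Step 5 runs from 13 March 2021, when the auditor's consent is delivered. 6 days after 13 March 2021 is 19 March 2021.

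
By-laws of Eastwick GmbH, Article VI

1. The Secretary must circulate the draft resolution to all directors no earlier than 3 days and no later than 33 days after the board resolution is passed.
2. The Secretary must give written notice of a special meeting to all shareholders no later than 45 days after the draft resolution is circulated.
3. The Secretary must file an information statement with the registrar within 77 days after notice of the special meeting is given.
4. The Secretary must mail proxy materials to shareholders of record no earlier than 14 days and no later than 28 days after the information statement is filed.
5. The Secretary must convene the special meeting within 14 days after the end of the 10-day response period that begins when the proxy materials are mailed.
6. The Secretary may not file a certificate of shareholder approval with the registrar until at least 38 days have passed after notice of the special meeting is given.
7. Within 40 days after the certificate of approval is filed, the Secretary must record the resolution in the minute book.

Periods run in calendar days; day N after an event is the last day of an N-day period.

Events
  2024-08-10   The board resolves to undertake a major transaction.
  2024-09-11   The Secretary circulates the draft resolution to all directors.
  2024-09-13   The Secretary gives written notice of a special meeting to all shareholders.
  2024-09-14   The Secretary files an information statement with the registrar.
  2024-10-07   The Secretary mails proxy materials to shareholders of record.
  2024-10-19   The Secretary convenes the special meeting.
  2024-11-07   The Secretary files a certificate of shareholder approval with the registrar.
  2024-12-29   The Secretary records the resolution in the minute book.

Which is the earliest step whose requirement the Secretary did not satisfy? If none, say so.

Step 1 — 3 and 33 days from 2024-08-10 (when the board resolution is passed) are 2024-08-13 and 2024-09-12 respectively; done 2024-09-11 — within the window.
Step 2 — counting 45 days from 2024-09-11 (when the draft resolution is circulated) gives a deadline of 2024-10-26; done 2024-09-13 — timely.
Step 3 — counting 77 days from 2024-09-13 (when notice of the special meeting is given) gives a deadline of 2024-11-29; 2024-09-14 is within that limit.
Step 4 — 14 and 28 days from 2024-09-14 (when the information statement is filed) are 2024-09-28 and 2024-10-12 respectively; done 2024-10-07, which is between those dates.
Step 5 — counting 14 days from 2024-10-17 (end of the 10-day response period, which began when the proxy materials are mailed on 2024-10-07) gives a deadline of 2024-10-31; completed 2024-10-19, before the deadline.
Step 6 — must wait 38 days from 2024-09-13 (when notice of the special meeting is given), so not before 2024-10-21; 2024-11-07 is on or after that date.
Step 7 — counting 40 days from 2024-11-07 (when the certificate of approval is filed) gives a deadline of 2024-12-17; not done until 2024-12-29, 12 days after the deadline.
That is the first point of non-compliance.

Step 7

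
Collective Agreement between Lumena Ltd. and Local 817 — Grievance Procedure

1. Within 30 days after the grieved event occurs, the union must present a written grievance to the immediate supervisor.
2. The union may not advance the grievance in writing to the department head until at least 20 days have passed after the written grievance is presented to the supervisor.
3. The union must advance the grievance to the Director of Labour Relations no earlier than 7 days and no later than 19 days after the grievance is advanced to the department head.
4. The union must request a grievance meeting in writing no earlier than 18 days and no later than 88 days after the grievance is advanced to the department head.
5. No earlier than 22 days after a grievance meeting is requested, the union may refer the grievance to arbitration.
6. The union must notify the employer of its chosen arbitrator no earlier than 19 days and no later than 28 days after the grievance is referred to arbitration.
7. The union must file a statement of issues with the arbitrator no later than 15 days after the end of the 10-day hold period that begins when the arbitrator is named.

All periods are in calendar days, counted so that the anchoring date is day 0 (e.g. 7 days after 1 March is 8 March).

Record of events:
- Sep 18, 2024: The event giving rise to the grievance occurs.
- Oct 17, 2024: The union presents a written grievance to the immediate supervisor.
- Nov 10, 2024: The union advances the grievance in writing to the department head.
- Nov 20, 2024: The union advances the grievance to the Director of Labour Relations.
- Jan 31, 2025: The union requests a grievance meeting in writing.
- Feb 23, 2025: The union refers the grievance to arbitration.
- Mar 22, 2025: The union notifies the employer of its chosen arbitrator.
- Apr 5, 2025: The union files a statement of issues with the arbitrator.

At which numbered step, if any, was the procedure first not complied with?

Step 1 — counting 30 days from Sep 18, 2024 (when the grieved event occurs) gives a deadline of Oct 18, 2024; done Oct 17, 2024 — timely.
Step 2 — must wait 20 days from Oct 17, 2024 (when the written grievance is presented to the supervisor), so not before Nov 6, 2024; done Nov 10, 2024 — permitted.
Step 3 — 7 and 19 days from Nov 10, 2024 (when the grievance is advanced to the department head) are Nov 17, 2024 and Nov 29, 2024 respectively; done Nov 20, 2024 — within the window.
Step 4 — 18 and 88 days from Nov 10, 2024 (when the grievance is advanced to the department head) are Nov 28, 2024 and Feb 6, 2025 respectively; done Jan 31, 2025 — within the window.
Step 5 — must wait 22 days from Jan 31, 2025 (when a grievance meeting is requested), so not before Feb 22, 2025; done Feb 23, 2025, after the minimum wait.
Step 6 — 19 and 28 days from Feb 23, 2025 (when the grievance is referred to arbitration) are Mar 14, 2025 and Mar 23, 2025 respectively; Mar 22, 2025 falls inside that range.
Step 7 — counting 15 days from Apr 1, 2025 (end of the 10-day hold period, which began when the arbitrator is named on Mar 22, 2025) gives a deadline of Apr 16, 2025; Apr 5, 2025 is within that limit.

None — every step was satisfied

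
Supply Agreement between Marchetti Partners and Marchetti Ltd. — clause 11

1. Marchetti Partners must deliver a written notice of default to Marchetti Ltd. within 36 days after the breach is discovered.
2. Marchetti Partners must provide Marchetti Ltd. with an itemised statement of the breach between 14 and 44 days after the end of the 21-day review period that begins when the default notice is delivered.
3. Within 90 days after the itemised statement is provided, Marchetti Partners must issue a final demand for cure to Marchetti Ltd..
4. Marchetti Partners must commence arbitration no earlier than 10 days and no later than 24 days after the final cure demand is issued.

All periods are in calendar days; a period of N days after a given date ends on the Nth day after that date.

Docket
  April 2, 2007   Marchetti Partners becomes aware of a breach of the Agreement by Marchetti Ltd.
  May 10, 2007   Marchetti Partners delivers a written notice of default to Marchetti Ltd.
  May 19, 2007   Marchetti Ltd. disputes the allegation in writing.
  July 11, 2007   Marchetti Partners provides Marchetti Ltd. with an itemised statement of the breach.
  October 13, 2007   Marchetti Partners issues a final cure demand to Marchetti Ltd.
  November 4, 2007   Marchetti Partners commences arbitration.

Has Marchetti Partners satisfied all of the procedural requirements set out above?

No

Step 1 — counting 36 days from April 2, 2007 (when the breach is discovered) gives a deadline of May 8, 2007; May 10, 2007 misses that deadline by 2 days.
The analysis stops there.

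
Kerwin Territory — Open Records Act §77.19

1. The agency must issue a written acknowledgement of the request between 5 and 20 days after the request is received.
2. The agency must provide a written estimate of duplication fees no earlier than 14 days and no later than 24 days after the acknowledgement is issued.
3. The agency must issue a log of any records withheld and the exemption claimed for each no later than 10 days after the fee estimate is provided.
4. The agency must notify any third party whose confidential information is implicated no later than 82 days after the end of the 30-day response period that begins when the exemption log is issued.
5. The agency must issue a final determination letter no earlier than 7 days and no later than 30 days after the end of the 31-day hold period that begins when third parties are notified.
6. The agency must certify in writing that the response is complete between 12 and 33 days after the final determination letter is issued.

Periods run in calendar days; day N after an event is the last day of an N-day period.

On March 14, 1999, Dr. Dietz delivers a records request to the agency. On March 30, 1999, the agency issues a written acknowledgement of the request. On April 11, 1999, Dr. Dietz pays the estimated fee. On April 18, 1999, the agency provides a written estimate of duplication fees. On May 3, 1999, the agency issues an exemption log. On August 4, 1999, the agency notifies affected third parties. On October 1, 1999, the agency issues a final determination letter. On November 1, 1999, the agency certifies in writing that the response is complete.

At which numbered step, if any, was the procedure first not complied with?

Step 3

Step 1: the window is 5–20 days after March 14, 1999 (when the request is received), so March 19, 1999 through April 3, 1999; done March 30, 1999 — within the window.
Step 2: the window is 14–24 days after March 30, 1999 (when the acknowledgement is issued), so April 13, 1999 through April 23, 1999; April 18, 1999 falls inside that range.
Step 3: 10 days after April 18, 1999 (when the fee estimate is provided) is April 28, 1999; not done until May 3, 1999, 5 days after the deadline.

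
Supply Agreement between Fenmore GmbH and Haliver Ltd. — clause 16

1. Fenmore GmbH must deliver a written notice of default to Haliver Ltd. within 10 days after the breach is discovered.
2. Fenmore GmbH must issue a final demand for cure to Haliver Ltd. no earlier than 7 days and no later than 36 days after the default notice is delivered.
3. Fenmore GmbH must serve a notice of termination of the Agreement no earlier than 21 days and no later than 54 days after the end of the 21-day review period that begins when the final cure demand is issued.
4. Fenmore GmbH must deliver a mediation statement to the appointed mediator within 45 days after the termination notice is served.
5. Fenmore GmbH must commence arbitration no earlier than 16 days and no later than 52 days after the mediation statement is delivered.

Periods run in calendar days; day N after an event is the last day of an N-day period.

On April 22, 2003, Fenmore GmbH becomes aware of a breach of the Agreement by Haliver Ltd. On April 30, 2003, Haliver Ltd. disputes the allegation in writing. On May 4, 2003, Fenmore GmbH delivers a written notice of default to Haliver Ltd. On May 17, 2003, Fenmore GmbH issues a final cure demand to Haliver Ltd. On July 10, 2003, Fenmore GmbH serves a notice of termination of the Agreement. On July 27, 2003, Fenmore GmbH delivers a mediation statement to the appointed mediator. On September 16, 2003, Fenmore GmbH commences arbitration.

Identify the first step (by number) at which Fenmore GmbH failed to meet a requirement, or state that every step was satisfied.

Step 1: 10 days after April 22, 2003 (when the breach is discovered) is May 2, 2003; not done until May 4, 2003, 2 days after the deadline.
That is the first point of non-compliance.

Step 1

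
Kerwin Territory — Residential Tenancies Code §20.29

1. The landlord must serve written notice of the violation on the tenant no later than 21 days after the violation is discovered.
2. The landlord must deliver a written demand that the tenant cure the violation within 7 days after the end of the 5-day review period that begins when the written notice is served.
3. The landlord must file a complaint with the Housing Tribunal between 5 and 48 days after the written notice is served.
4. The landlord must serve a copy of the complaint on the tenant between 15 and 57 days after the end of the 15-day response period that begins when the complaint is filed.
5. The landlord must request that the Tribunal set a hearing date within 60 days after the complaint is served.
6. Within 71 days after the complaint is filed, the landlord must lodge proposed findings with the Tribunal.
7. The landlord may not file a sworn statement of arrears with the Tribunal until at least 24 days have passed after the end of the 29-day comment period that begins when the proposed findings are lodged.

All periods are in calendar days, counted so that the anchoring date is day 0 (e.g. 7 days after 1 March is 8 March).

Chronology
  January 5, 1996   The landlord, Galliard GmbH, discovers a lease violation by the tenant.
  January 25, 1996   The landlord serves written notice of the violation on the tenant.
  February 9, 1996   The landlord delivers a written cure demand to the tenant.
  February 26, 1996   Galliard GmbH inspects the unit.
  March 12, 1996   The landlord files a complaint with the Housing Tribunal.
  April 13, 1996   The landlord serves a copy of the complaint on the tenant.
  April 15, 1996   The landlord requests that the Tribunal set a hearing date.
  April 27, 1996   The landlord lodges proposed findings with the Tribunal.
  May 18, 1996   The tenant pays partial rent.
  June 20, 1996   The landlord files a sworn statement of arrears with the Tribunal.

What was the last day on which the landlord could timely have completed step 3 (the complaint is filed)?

March 13, 1996

Step 3 runs from January 25, 1996, when the written notice is served. The window is 5–48 days after January 25, 1996; it closes on March 13, 1996.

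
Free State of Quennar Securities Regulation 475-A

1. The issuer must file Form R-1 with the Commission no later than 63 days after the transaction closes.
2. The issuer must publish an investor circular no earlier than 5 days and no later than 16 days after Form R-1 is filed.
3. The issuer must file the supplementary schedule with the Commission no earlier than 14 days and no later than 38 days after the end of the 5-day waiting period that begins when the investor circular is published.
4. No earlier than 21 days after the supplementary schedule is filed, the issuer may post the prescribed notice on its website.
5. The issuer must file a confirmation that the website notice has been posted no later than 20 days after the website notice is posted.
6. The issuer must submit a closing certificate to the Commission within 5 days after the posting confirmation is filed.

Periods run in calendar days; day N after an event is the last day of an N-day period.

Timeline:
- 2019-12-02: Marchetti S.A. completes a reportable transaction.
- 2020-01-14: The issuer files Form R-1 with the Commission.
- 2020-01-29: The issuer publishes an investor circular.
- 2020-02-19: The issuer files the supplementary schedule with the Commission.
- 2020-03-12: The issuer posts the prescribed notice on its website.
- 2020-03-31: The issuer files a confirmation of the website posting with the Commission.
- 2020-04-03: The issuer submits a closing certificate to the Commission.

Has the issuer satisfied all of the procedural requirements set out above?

(1) due by 2019-12-02 + 63 days = 2020-02-03; completed 2020-01-14, before the deadline.
(2) the permitted window runs from 2020-01-14 + 5 = 2020-01-19 to 2020-01-14 + 16 = 2020-01-30; done 2020-01-29, which is between those dates.
(3) the permitted window runs from 2020-02-03 + 14 = 2020-02-17 to 2020-02-03 + 38 = 2020-03-12; done 2020-02-19 — within the window.
(4) permitted from 2020-02-19 + 21 days = 2020-03-11 onward; done 2020-03-12 — permitted.
(5) due by 2020-03-12 + 20 days = 2020-04-01; done 2020-03-31 — timely.
(6) due by 2020-03-31 + 5 days = 2020-04-05; 2020-04-03 is within that limit.

Yes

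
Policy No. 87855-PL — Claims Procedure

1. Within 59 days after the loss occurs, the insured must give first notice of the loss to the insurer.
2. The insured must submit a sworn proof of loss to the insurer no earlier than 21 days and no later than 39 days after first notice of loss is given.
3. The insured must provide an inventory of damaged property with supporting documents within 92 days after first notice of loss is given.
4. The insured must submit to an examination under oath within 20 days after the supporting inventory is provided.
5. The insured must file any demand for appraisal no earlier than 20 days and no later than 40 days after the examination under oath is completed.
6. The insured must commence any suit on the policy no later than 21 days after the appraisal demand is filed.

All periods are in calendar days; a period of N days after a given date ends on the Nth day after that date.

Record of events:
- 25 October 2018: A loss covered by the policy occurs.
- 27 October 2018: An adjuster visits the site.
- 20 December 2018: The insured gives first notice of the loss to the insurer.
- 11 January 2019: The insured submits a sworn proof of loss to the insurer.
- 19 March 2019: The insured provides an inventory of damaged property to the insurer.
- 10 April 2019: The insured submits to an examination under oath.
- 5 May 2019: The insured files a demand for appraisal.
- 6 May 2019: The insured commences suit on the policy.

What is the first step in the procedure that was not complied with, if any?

Step 4

(1) due by 25 October 2018 + 59 days = 23 December 2018; done 20 December 2018 — timely.
(2) the permitted window runs from 20 December 2018 + 21 = 10 January 2019 to 20 December 2018 + 39 = 28 January 2019; 11 January 2019 falls inside that range.
(3) due by 20 December 2018 + 92 days = 22 March 2019; done 19 March 2019 — timely.
(4) due by 19 March 2019 + 20 days = 8 April 2019; 10 April 2019 misses that deadline by 2 days.
The procedure was therefore not followed at step 4.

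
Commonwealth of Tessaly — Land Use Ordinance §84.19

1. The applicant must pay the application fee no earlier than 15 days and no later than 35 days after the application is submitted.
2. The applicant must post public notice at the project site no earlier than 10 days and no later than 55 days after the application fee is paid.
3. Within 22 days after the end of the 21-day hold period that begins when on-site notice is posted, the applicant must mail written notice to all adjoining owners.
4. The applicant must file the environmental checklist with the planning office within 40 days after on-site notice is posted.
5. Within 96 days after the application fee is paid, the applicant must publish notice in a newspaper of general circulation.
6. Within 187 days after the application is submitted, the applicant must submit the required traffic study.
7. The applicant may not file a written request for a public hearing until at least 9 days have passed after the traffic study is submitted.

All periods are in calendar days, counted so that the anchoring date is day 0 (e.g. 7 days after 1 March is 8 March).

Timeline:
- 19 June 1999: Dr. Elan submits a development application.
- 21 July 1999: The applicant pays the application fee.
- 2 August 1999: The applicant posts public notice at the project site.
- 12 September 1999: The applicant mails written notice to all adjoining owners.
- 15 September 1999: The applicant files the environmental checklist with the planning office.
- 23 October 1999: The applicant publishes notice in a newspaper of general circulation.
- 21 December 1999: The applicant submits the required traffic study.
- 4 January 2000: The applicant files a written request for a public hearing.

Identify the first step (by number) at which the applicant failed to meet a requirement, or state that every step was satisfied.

Step 1 — 15 and 35 days from 19 June 1999 (when the application is submitted) are 4 July 1999 and 24 July 1999 respectively; done 21 July 1999, which is between those dates.
Step 2 — 10 and 55 days from 21 July 1999 (when the application fee is paid) are 31 July 1999 and 14 September 1999 respectively; 2 August 1999 falls inside that range.
Step 3 — counting 22 days from 23 August 1999 (end of the 21-day hold period, which began when on-site notice is posted on 2 August 1999) gives a deadline of 14 September 1999; done 12 September 1999 — timely.
Step 4 — counting 40 days from 2 August 1999 (when on-site notice is posted) gives a deadline of 11 September 1999; not done until 15 September 1999, 4 days after the deadline.

Step 4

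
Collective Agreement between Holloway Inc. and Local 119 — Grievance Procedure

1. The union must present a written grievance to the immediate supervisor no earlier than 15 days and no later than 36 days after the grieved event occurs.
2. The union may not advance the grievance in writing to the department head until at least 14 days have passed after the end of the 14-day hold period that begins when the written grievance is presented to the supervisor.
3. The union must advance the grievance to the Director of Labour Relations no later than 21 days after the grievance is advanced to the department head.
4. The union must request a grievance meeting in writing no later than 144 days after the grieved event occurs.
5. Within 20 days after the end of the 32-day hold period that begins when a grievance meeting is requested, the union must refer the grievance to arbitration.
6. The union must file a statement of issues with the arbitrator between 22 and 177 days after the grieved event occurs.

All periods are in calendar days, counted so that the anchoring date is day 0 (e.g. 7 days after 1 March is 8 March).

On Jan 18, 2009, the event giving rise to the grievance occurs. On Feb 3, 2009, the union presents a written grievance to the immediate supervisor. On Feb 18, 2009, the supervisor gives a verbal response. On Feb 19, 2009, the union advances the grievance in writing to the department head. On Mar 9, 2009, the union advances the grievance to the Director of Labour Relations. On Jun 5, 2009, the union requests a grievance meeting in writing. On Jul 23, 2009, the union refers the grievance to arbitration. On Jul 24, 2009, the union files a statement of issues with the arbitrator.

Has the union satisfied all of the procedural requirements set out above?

No

Step 1 — 15 and 36 days from Jan 18, 2009 (when the grieved event occurs) are Feb 2, 2009 and Feb 23, 2009 respectively; done Feb 3, 2009 — within the window.
Step 2 — must wait 14 days from Feb 17, 2009 (end of the 14-day hold period, which began when the written grievance is presented to the supervisor on Feb 3, 2009), so not before Mar 3, 2009; acted on Feb 19, 2009, 12 days prematurely.
The procedure was therefore not followed at step 2.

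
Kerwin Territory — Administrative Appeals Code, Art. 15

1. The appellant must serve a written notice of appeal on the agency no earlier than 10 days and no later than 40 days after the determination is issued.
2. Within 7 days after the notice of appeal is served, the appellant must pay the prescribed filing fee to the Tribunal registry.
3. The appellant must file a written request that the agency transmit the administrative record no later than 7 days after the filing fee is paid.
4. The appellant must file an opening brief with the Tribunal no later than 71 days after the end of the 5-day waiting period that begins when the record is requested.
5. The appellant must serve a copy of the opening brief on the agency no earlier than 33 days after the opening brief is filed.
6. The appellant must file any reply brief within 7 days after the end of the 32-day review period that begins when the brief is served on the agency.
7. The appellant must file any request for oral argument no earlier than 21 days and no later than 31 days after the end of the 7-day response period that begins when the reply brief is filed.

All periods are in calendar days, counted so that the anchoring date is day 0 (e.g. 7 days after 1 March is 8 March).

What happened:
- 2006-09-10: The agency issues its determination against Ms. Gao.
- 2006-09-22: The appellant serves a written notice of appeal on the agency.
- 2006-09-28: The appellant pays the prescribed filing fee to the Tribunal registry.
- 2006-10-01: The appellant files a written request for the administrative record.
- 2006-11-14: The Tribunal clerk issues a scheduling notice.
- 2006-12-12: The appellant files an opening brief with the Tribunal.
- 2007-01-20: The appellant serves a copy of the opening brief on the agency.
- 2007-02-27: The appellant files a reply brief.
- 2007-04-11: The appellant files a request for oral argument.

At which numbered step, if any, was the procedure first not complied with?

(1) the permitted window runs from 2006-09-10 + 10 = 2006-09-20 to 2006-09-10 + 40 = 2006-10-20; 2006-09-22 falls inside that range.
(2) due by 2006-09-22 + 7 days = 2006-09-29; 2006-09-28 is within that limit.
(3) due by 2006-09-28 + 7 days = 2006-10-05; completed 2006-10-01, before the deadline.
(4) due by 2006-10-06 + 71 days = 2006-12-16; 2006-12-12 is within that limit.
(5) permitted from 2006-12-12 + 33 days = 2007-01-14 onward; done 2007-01-20 — permitted.
(6) due by 2007-02-21 + 7 days = 2007-02-28; done 2007-02-27 — timely.
(7) the permitted window runs from 2007-03-06 + 21 = 2007-03-27 to 2007-03-06 + 31 = 2007-04-06; 2007-04-11 is 5 days past the end of the window.
The procedure was therefore not followed at step 7.

Step 7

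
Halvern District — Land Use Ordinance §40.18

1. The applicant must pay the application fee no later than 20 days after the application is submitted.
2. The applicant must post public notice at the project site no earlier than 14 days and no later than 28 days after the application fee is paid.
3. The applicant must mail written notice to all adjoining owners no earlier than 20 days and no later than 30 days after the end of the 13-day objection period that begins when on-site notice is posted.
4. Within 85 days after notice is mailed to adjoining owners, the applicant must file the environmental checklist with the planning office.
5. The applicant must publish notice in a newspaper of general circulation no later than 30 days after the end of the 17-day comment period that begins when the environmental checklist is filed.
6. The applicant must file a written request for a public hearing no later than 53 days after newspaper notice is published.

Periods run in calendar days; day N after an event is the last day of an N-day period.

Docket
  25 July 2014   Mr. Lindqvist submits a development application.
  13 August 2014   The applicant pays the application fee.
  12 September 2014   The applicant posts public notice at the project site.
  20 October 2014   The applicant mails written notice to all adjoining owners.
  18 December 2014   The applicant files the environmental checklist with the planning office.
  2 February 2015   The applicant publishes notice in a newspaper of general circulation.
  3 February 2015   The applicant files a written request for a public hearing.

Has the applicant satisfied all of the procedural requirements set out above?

Step 1: 20 days after 25 July 2014 (when the application is submitted) is 14 August 2014; done 13 August 2014 — timely.
Step 2: the window is 14–28 days after 13 August 2014 (when the application fee is paid), so 27 August 2014 through 10 September 2014; done 12 September 2014 — 2 days after the window closed.

No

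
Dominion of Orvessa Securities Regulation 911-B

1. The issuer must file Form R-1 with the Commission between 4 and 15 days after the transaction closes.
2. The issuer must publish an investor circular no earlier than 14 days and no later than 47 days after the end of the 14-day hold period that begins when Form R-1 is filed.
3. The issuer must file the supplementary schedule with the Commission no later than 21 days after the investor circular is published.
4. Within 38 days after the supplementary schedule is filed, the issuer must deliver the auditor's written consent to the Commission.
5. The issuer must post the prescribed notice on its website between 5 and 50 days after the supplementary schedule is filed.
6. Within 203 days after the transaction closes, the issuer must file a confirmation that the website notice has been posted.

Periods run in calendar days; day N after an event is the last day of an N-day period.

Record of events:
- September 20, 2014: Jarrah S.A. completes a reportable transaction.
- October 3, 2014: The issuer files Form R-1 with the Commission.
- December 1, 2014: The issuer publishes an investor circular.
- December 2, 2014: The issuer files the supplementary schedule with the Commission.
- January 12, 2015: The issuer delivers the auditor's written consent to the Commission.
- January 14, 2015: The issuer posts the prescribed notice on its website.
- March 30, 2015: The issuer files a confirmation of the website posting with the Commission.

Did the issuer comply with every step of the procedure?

(1) the permitted window runs from September 20, 2014 + 4 = September 24, 2014 to September 20, 2014 + 15 = October 5, 2014; done October 3, 2014 — within the window.
(2) the permitted window runs from October 17, 2014 + 14 = October 31, 2014 to October 17, 2014 + 47 = December 3, 2014; December 1, 2014 falls inside that range.
(3) due by December 1, 2014 + 21 days = December 22, 2014; December 2, 2014 is within that limit.
(4) due by December 2, 2014 + 38 days = January 9, 2015; not done until January 12, 2015, 3 days after the deadline.

No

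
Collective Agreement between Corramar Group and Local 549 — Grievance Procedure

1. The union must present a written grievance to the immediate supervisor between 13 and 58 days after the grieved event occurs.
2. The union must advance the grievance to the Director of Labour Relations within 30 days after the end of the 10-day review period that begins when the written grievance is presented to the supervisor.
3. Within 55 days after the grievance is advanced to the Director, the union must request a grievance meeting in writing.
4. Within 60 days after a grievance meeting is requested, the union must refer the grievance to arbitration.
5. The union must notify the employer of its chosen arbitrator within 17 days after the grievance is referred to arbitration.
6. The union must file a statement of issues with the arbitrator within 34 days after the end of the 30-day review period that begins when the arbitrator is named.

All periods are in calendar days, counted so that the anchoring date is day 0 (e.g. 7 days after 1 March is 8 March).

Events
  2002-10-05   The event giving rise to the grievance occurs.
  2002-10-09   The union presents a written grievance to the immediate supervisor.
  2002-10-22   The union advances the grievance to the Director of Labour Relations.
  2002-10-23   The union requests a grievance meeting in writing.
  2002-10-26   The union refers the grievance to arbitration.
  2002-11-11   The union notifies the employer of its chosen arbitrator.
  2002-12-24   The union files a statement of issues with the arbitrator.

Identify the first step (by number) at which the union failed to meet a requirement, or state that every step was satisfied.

Step 1

Step 1 — 13 and 58 days from 2002-10-05 (when the grieved event occurs) are 2002-10-18 and 2002-12-02 respectively; done 2002-10-09 — 9 days before the window opened.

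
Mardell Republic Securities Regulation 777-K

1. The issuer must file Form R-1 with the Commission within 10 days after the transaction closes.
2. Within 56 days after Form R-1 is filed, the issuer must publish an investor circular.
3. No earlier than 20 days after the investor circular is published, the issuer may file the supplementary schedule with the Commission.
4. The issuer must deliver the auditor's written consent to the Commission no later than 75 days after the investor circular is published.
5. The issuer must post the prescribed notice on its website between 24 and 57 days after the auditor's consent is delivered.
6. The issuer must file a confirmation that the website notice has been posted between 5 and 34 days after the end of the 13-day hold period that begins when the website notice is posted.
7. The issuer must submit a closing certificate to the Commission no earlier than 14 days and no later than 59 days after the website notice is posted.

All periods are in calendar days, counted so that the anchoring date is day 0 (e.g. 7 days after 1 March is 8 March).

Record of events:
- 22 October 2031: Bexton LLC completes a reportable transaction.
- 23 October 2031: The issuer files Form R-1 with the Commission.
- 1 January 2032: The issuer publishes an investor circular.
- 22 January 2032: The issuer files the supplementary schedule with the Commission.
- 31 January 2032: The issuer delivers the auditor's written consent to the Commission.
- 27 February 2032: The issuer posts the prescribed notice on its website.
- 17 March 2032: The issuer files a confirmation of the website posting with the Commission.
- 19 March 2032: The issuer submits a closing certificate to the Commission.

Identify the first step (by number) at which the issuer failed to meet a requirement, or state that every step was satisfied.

Step 2

(1) due by 22 October 2031 + 10 days = 1 November 2031; completed 23 October 2031, before the deadline.
(2) due by 23 October 2031 + 56 days = 18 December 2031; done 1 January 2032 — 14 days late.
The analysis stops there.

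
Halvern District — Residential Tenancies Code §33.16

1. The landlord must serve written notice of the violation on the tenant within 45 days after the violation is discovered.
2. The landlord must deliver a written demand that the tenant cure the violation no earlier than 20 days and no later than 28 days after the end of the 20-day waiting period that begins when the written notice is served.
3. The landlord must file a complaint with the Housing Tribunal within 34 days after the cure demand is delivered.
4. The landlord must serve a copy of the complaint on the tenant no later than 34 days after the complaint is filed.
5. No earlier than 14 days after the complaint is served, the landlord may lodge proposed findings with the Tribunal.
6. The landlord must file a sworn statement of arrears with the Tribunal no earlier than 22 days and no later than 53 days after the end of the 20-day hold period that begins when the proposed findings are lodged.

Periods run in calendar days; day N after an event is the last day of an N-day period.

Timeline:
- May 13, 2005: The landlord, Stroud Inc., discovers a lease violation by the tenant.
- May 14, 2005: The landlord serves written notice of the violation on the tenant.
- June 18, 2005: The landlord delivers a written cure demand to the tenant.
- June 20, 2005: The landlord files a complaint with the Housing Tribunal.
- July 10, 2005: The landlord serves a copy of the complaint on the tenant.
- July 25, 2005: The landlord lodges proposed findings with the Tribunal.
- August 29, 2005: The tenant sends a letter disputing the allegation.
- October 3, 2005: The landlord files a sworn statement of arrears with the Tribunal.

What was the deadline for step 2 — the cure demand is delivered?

The written notice is served on May 14, 2005; the 20-day waiting period therefore ends June 3, 2005, and step 2 runs from that date. The window is 20–28 days after June 3, 2005; it closes on July 1, 2005.

July 1, 2005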